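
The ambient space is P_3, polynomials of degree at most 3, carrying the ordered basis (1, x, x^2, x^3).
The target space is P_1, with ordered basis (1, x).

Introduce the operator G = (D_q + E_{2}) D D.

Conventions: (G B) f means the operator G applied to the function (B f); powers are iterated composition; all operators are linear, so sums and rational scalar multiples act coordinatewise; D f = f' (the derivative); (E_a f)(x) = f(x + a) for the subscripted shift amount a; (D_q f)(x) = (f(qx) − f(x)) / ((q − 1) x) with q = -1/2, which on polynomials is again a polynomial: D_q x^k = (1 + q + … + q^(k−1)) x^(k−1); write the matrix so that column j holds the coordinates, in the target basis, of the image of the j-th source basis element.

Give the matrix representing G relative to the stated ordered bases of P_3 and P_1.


image of 1: 0
image of x: 0
image of x^2: 2
image of x^3: 6x + 18
each image's coordinates form column j of the matrix

the matrix is [[0, 0, 2, 18]; [0, 0, 0, 6]] (rows listed top to bottom)


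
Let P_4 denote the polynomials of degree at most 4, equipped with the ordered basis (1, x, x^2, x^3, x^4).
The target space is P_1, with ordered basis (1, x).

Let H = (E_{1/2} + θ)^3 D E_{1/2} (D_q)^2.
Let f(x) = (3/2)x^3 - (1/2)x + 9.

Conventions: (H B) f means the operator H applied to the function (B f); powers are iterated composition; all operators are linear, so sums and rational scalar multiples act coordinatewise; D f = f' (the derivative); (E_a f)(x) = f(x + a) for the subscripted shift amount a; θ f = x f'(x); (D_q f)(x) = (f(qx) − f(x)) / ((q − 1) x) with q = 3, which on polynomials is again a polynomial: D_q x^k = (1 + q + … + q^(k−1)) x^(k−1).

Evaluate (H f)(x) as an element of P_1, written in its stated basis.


D_q f = (39/2)x^2 - 1/2
D_q D_q f = 78x
E_{1/2} (D_q)^2 f = 78x + 39
D E_{1/2} (D_q)^2 f = 78
E_{1/2} (D E_{1/2} (D_q)^2) f = 78
θ (D E_{1/2} (D_q)^2) f = 0
(E_{1/2} + θ) (D E_{1/2} (D_q)^2) f = 78
E_{1/2} (E_{1/2} + θ) (D E_{1/2} (D_q)^2) f = 78
θ (E_{1/2} + θ) (D E_{1/2} (D_q)^2) f = 0
(E_{1/2} + θ) (E_{1/2} + θ) (D E_{1/2} (D_q)^2) f = 78
E_{1/2} (E_{1/2} + θ) (E_{1/2} + θ) (D E_{1/2} (D_q)^2) f = 78
θ (E_{1/2} + θ) (E_{1/2} + θ) (D E_{1/2} (D_q)^2) f = 0
(E_{1/2} + θ) (E_{1/2} + θ) (E_{1/2} + θ) (D E_{1/2} (D_q)^2) f = 78

g(x) = 78


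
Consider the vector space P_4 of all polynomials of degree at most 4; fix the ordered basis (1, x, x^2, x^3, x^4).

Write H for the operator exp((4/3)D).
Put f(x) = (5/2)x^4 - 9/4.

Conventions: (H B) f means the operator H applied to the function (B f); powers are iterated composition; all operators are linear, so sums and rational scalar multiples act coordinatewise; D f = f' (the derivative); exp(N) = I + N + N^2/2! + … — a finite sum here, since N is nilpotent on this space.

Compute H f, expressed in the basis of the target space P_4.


the result is g(x) = (5/2)x^4 + (40/3)x^3 + (80/3)x^2 + (640/27)x + 1831/324

order-1 term: (40/3)x^3
order-2 term: (80/3)x^2
order-3 term: (640/27)x
order-4 term: 640/81
the series for exp((4/3)D) f terminates at order 4
exp((4/3)D) f = (5/2)x^4 + (40/3)x^3 + (80/3)x^2 + (640/27)x + 1831/324


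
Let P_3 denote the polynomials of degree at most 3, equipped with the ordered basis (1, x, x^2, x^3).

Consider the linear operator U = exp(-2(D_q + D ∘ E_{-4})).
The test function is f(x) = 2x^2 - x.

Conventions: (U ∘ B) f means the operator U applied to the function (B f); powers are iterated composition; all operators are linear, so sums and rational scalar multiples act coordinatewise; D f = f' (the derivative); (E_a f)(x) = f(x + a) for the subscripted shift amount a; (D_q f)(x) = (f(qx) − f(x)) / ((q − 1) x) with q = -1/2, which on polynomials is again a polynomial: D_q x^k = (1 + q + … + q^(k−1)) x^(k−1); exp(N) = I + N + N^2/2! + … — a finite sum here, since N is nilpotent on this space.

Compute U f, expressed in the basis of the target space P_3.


order-1 term: -10x + 36
order-2 term: 20
the series for exp(-2(D_q + D ∘ E_{-4})) f terminates at order 2
exp(-2(D_q + D ∘ E_{-4})) f = 2x^2 - 11x + 56

g(x) = 2x^2 - 11x + 56


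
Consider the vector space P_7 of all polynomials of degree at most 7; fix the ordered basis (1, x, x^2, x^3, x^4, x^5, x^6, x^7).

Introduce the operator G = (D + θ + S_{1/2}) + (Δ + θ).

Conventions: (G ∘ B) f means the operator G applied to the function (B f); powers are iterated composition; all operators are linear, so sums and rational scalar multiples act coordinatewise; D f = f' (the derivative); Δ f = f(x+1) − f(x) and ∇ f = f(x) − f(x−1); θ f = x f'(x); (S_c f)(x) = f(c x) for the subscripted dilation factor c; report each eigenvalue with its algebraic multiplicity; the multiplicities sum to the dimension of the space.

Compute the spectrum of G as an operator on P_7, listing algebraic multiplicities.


λ = 1 (multiplicity 1), λ = 5/2 (multiplicity 1), λ = 17/4 (multiplicity 1), λ = 49/8 (multiplicity 1), λ = 129/16 (multiplicity 1), λ = 321/32 (multiplicity 1), λ = 769/64 (multiplicity 1), λ = 1793/128 (multiplicity 1)

image of 1: 1
image of x: (5/2)x + 2
image of x^2: (17/4)x^2 + 4x + 1
image of x^3: (49/8)x^3 + 6x^2 + 3x + 1
image of x^4: (129/16)x^4 + 8x^3 + 6x^2 + 4x + 1
image of x^5: (321/32)x^5 + 10x^4 + 10x^3 + 10x^2 + 5x + 1
image of x^6: (769/64)x^6 + 12x^5 + 15x^4 + 20x^3 + 15x^2 + 6x + 1
image of x^7: (1793/128)x^7 + 14x^6 + 21x^5 + 35x^4 + 35x^3 + 21x^2 + 7x + 1
the matrix is upper triangular; its diagonal is (1, 5/2, 17/4, 49/8, 129/16, 321/32, 769/64, 1793/128)
for a triangular matrix the eigenvalues are the diagonal entries, with algebraic multiplicity their repetition count


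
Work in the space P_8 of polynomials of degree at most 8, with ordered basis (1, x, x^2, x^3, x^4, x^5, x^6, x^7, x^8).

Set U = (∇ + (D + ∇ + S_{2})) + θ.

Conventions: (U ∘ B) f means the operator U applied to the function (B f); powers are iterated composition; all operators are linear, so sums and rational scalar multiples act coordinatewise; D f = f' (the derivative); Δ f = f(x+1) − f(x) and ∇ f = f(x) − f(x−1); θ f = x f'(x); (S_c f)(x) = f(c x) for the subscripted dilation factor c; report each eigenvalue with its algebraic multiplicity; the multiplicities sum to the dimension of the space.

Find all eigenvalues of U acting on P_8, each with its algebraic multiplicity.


λ = 1 (multiplicity 1), λ = 3 (multiplicity 1), λ = 6 (multiplicity 1), λ = 11 (multiplicity 1), λ = 20 (multiplicity 1), λ = 37 (multiplicity 1), λ = 70 (multiplicity 1), λ = 135 (multiplicity 1), λ = 264 (multiplicity 1)

image of 1: 1
image of x: 3x + 3
image of x^2: 6x^2 + 6x - 2
image of x^3: 11x^3 + 9x^2 - 6x + 2
image of x^4: 20x^4 + 12x^3 - 12x^2 + 8x - 2
image of x^5: 37x^5 + 15x^4 - 20x^3 + 20x^2 - 10x + 2
image of x^6: 70x^6 + 18x^5 - 30x^4 + 40x^3 - 30x^2 + 12x - 2
image of x^7: 135x^7 + 21x^6 - 42x^5 + 70x^4 - 70x^3 + 42x^2 - 14x + 2
image of x^8: 264x^8 + 24x^7 - 56x^6 + 112x^5 - 140x^4 + 112x^3 - 56x^2 + 16x - 2
the matrix is upper triangular; its diagonal is (1, 3, 6, 11, 20, 37, 70, 135, 264)
for a triangular matrix the eigenvalues are the diagonal entries, with algebraic multiplicity their repetition count


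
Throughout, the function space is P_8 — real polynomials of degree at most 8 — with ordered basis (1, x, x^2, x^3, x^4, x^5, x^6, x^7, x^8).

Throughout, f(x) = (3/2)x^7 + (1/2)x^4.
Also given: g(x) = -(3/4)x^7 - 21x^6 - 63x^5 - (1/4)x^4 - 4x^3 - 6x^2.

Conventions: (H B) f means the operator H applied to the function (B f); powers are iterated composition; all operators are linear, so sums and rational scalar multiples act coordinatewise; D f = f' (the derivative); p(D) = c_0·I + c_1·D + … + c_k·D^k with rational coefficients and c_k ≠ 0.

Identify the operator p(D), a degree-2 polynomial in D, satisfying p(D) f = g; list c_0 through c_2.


c_0 = -1/2, c_1 = -2, c_2 = -1

D^0 f = (3/2)x^7 + (1/2)x^4
D^1 f = (21/2)x^6 + 2x^3
D^2 f = 63x^5 + 6x^2
matching coefficients of g against c_0 f + c_1 Df + … from the top degree down determines the c_i
solution: c_0 = -1/2, c_1 = -2, c_2 = -1


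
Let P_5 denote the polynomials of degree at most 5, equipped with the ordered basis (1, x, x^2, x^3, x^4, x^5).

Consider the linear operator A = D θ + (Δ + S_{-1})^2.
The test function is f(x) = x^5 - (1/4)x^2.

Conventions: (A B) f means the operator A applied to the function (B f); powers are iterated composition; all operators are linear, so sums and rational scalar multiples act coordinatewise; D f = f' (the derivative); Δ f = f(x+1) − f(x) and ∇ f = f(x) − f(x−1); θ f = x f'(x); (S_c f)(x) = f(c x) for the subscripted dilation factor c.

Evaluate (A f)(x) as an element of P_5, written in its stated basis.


g(x) = x^5 + 25x^4 + (239/4)x^2 + 59x + 29

θ f = 5x^5 - (1/2)x^2
D θ f = 25x^4 - x
Δ f = 5x^4 + 10x^3 + 10x^2 + (9/2)x + 3/4
S_{-1} f = -x^5 - (1/4)x^2
(Δ + S_{-1}) f = -x^5 + 5x^4 + 10x^3 + (39/4)x^2 + (9/2)x + 3/4
Δ (Δ + S_{-1}) f = -5x^4 + 10x^3 + 50x^2 + (129/2)x + 113/4
S_{-1} (Δ + S_{-1}) f = x^5 + 5x^4 - 10x^3 + (39/4)x^2 - (9/2)x + 3/4
(Δ + S_{-1}) (Δ + S_{-1}) f = x^5 + (239/4)x^2 + 60x + 29
(D θ + (Δ + S_{-1})^2) f = x^5 + 25x^4 + (239/4)x^2 + 59x + 29


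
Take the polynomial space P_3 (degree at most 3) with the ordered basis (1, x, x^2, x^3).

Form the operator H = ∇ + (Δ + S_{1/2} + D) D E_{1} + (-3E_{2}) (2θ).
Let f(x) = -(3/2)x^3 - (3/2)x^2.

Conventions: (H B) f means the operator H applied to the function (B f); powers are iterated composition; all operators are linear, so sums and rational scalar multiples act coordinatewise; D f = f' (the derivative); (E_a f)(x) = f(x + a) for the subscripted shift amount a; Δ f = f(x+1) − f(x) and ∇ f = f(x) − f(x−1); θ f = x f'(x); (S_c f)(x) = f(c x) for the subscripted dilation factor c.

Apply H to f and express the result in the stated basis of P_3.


the result is g(x) = 27x^3 + (1395/8)x^2 + (747/2)x + 252

∇ f = -(9/2)x^2 + (3/2)x
E_{1} f = -(3/2)x^3 - 6x^2 - (15/2)x - 3
D E_{1} f = -(9/2)x^2 - 12x - 15/2
Δ (D E_{1}) f = -9x - 33/2
S_{1/2} (D E_{1}) f = -(9/8)x^2 - 6x - 15/2
D (D E_{1}) f = -9x - 12
(Δ + S_{1/2} + D) (D E_{1}) f = -(9/8)x^2 - 24x - 36
θ f = -(9/2)x^3 - 3x^2
(2θ) f = -9x^3 - 6x^2
E_{2} (2θ) f = -9x^3 - 60x^2 - 132x - 96
(-3E_{2}) (2θ) f = 27x^3 + 180x^2 + 396x + 288
(∇ + (Δ + S_{1/2} + D) D E_{1} + (-3E_{2}) (2θ)) f = 27x^3 + (1395/8)x^2 + (747/2)x + 252


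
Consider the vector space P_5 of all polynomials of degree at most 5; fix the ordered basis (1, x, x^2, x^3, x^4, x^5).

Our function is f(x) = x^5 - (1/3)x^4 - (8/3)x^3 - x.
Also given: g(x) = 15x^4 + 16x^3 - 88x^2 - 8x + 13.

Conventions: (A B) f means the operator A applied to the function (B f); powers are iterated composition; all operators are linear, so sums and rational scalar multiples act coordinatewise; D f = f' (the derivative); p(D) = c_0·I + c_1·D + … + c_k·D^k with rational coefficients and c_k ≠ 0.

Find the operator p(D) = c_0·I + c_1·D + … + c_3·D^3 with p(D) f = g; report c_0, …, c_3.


p(D) = 3·D + D^2 − D^3, i.e. c_0 = 0, c_1 = 3, c_2 = 1, c_3 = -1

D^0 f = x^5 - (1/3)x^4 - (8/3)x^3 - x
D^1 f = 5x^4 - (4/3)x^3 - 8x^2 - 1
D^2 f = 20x^3 - 4x^2 - 16x
D^3 f = 60x^2 - 8x - 16
matching coefficients of g against c_0 f + c_1 Df + … from the top degree down determines the c_i
solution: c_0 = 0, c_1 = 3, c_2 = 1, c_3 = -1


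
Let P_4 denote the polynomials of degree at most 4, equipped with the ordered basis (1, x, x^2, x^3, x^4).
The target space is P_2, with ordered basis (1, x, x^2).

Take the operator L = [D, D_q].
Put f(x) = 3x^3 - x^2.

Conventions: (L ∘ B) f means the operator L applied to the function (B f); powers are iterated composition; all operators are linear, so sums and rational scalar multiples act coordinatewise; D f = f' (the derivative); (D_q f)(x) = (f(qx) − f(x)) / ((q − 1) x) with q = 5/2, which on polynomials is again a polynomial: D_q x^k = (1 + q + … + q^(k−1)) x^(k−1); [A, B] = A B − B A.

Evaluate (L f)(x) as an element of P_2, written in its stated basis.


D_q f = (117/4)x^2 - (7/2)x
D D_q f = (117/2)x - 7/2
D f = 9x^2 - 2x
D_q D f = (63/2)x - 2
[D, D_q] f = 27x - 3/2

the image equals g(x) = 27x - 3/2


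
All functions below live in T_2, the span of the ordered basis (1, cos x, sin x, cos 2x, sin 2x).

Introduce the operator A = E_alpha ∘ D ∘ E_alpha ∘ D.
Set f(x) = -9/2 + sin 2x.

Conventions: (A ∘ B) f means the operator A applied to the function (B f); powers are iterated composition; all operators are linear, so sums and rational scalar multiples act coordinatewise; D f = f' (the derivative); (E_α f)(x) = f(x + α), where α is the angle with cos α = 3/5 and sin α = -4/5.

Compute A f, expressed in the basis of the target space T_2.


the result is g(x) = -(1344/625)cos 2x + (2108/625)sin 2x

D f = 2cos 2x
E_alpha D f = -(14/25)cos 2x + (48/25)sin 2x
D (E_alpha ∘ D) f = (96/25)cos 2x + (28/25)sin 2x
E_alpha D (E_alpha ∘ D) f = -(1344/625)cos 2x + (2108/625)sin 2x


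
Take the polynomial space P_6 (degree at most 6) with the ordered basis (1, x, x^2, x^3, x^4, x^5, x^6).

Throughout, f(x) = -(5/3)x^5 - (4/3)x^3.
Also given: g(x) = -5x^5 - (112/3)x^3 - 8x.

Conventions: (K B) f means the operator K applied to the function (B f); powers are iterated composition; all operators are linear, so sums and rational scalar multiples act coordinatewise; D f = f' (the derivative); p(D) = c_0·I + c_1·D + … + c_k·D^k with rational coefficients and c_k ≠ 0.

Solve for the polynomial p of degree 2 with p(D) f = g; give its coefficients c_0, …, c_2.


D^0 f = -(5/3)x^5 - (4/3)x^3
D^1 f = -(25/3)x^4 - 4x^2
D^2 f = -(100/3)x^3 - 8x
matching coefficients of g against c_0 f + c_1 Df + … from the top degree down determines the c_i
solution: c_0 = 3, c_1 = 0, c_2 = 1

p(D) = 3·I + D^2, i.e. c_0 = 3, c_1 = 0, c_2 = 1


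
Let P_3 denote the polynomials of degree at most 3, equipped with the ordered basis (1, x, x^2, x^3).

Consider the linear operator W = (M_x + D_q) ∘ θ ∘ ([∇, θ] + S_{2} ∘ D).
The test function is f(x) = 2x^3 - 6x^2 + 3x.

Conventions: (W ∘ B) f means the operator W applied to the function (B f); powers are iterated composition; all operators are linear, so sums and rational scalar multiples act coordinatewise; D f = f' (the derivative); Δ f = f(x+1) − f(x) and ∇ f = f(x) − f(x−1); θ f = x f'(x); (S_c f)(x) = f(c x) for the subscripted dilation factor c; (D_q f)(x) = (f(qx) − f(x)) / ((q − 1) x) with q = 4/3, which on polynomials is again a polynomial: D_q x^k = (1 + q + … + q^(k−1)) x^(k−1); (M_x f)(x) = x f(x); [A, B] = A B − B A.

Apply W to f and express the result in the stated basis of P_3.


the result is g(x) = 60x^3 - 48x^2 + 140x - 48

θ f = 6x^3 - 12x^2 + 3x
∇ θ f = 18x^2 - 42x + 21
∇ f = 6x^2 - 18x + 11
θ ∇ f = 12x^2 - 18x
[∇, θ] f = 6x^2 - 24x + 21
D f = 6x^2 - 12x + 3
S_{2} D f = 24x^2 - 24x + 3
([∇, θ] + S_{2} ∘ D) f = 30x^2 - 48x + 24
θ ([∇, θ] + S_{2} ∘ D) f = 60x^2 - 48x
M_x (θ ∘ ([∇, θ] + S_{2} ∘ D)) f = 60x^3 - 48x^2
D_q (θ ∘ ([∇, θ] + S_{2} ∘ D)) f = 140x - 48
(M_x + D_q) (θ ∘ ([∇, θ] + S_{2} ∘ D)) f = 60x^3 - 48x^2 + 140x - 48


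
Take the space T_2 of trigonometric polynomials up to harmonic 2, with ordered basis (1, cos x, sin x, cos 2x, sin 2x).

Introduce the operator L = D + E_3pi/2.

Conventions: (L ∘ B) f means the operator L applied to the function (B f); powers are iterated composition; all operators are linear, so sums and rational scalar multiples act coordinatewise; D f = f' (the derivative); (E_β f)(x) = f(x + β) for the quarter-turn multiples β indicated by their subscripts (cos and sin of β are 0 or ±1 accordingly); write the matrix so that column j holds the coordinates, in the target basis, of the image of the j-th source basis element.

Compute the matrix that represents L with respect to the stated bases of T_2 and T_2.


image of 1: 1
image of cos x: 0
image of sin x: 0
image of cos 2x: -cos 2x - 2sin 2x
image of sin 2x: 2cos 2x - sin 2x
each image's coordinates form column j of the matrix

the matrix is [[1, 0, 0, 0, 0]; [0, 0, 0, 0, 0]; [0, 0, 0, 0, 0]; [0, 0, 0, -1, 2]; [0, 0, 0, -2, -1]] (rows listed top to bottom)


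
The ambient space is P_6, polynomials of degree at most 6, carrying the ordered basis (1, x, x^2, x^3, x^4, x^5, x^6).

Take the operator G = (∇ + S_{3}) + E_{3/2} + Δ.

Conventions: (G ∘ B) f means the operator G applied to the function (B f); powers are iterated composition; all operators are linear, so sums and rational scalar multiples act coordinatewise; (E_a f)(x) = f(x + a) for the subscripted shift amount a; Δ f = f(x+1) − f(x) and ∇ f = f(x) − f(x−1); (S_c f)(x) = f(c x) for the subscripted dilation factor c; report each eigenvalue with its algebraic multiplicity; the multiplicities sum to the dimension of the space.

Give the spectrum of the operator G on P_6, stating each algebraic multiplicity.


image of 1: 2
image of x: 4x + 7/2
image of x^2: 10x^2 + 7x + 9/4
image of x^3: 28x^3 + (21/2)x^2 + (27/4)x + 43/8
image of x^4: 82x^4 + 14x^3 + (27/2)x^2 + (43/2)x + 81/16
image of x^5: 244x^5 + (35/2)x^4 + (45/2)x^3 + (215/4)x^2 + (405/16)x + 307/32
image of x^6: 730x^6 + 21x^5 + (135/4)x^4 + (215/2)x^3 + (1215/16)x^2 + (921/16)x + 729/64
the matrix is upper triangular; its diagonal is (2, 4, 10, 28, 82, 244, 730)
for a triangular matrix the eigenvalues are the diagonal entries, with algebraic multiplicity their repetition count

λ = 2 (multiplicity 1), λ = 4 (multiplicity 1), λ = 10 (multiplicity 1), λ = 28 (multiplicity 1), λ = 82 (multiplicity 1), λ = 244 (multiplicity 1), λ = 730 (multiplicity 1)


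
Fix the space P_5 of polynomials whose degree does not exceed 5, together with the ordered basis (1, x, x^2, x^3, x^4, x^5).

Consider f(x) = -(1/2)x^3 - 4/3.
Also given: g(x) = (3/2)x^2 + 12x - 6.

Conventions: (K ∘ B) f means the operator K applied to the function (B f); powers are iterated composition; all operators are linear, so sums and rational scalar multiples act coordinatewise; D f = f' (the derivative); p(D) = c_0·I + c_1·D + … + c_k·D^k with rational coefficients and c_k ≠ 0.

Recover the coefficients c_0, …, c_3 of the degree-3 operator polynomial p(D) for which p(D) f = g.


D^0 f = -(1/2)x^3 - 4/3
D^1 f = -(3/2)x^2
D^2 f = -3x
D^3 f = -3
matching coefficients of g against c_0 f + c_1 Df + … from the top degree down determines the c_i
solution: c_0 = 0, c_1 = -1, c_2 = -4, c_3 = 2

p(D) = -D − 4·D^2 + 2·D^3, i.e. c_0 = 0, c_1 = -1, c_2 = -4, c_3 = 2


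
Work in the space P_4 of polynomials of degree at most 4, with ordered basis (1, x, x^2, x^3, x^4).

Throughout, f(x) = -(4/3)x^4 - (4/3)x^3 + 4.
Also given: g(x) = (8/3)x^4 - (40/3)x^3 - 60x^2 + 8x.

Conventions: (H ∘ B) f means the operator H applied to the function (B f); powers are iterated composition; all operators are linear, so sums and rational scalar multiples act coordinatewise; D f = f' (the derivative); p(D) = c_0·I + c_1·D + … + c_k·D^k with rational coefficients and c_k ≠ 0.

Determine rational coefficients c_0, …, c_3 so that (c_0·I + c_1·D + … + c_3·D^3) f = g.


D^0 f = -(4/3)x^4 - (4/3)x^3 + 4
D^1 f = -(16/3)x^3 - 4x^2
D^2 f = -16x^2 - 8x
D^3 f = -32x - 8
matching coefficients of g against c_0 f + c_1 Df + … from the top degree down determines the c_i
solution: c_0 = -2, c_1 = 3, c_2 = 3, c_3 = -1

p(D) = -2·I + 3·D + 3·D^2 − D^3, i.e. c_0 = -2, c_1 = 3, c_2 = 3, c_3 = -1


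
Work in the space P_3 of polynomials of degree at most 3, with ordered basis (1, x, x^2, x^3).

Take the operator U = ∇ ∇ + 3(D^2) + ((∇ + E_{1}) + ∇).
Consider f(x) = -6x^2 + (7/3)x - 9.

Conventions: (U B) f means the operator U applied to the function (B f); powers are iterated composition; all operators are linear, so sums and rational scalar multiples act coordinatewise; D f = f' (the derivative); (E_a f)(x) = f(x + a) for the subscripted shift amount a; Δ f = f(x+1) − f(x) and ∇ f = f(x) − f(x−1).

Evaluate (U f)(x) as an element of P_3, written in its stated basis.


g(x) = -6x^2 - (101/3)x - 44

∇ f = -12x + 25/3
∇ ∇ f = -12
D f = -12x + 7/3
D D f = -12
(3(D^2)) f = -36
∇ f = -12x + 25/3
E_{1} f = -6x^2 - (29/3)x - 38/3
(∇ + E_{1}) f = -6x^2 - (65/3)x - 13/3
∇ f = -12x + 25/3
((∇ + E_{1}) + ∇) f = -6x^2 - (101/3)x + 4
(∇ ∇ + 3(D^2) + ((∇ + E_{1}) + ∇)) f = -6x^2 - (101/3)x - 44


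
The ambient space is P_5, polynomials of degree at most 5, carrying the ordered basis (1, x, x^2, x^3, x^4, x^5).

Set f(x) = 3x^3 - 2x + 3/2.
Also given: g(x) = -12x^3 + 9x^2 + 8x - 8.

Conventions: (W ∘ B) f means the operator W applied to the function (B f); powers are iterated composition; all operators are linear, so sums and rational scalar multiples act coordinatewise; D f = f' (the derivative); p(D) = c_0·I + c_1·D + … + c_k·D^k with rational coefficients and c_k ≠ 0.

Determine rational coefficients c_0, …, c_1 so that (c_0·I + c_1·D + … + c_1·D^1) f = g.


p(D) = -4·I + D, i.e. c_0 = -4, c_1 = 1

D^0 f = 3x^3 - 2x + 3/2
D^1 f = 9x^2 - 2
matching coefficients of g against c_0 f + c_1 Df + … from the top degree down determines the c_i
solution: c_0 = -4, c_1 = 1


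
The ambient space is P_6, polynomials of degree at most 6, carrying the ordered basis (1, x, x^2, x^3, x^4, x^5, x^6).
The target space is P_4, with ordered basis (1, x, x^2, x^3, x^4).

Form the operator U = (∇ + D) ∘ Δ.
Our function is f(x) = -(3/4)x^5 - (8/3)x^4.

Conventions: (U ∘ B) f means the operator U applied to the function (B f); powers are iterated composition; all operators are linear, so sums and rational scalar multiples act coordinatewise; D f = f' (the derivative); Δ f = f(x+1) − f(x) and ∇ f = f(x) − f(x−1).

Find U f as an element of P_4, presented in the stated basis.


the result is g(x) = -30x^3 - (173/2)x^2 - (109/2)x - 79/4

Δ f = -(15/4)x^4 - (109/6)x^3 - (47/2)x^2 - (173/12)x - 41/12
∇ Δ f = -15x^3 - 32x^2 - (15/2)x - 16/3
D Δ f = -15x^3 - (109/2)x^2 - 47x - 173/12
(∇ + D) Δ f = -30x^3 - (173/2)x^2 - (109/2)x - 79/4


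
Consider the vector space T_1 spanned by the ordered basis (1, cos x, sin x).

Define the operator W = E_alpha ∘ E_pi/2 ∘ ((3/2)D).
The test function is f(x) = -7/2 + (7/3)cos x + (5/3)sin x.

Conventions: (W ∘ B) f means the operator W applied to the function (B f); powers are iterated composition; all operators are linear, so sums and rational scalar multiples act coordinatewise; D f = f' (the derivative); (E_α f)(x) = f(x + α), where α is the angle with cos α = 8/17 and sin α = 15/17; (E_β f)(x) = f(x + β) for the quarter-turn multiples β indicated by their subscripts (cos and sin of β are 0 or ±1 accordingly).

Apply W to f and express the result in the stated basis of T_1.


the result is g(x) = -(131/34)cos x + (65/34)sin x

D f = (5/3)cos x - (7/3)sin x
((3/2)D) f = (5/2)cos x - (7/2)sin x
E_pi/2 ((3/2)D) f = -(7/2)cos x - (5/2)sin x
E_alpha E_pi/2 ((3/2)D) f = -(131/34)cos x + (65/34)sin x


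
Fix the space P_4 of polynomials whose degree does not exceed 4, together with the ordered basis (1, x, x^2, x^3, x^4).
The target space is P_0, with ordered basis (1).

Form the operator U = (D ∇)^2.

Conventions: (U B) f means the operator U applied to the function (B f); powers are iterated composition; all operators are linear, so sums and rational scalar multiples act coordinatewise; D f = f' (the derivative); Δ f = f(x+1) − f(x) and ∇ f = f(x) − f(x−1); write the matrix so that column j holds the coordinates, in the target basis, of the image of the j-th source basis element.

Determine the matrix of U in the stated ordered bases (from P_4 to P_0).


image of 1: 0
image of x: 0
image of x^2: 0
image of x^3: 0
image of x^4: 24
each image's coordinates form column j of the matrix

the matrix is [[0, 0, 0, 0, 24]] (rows listed top to bottom)


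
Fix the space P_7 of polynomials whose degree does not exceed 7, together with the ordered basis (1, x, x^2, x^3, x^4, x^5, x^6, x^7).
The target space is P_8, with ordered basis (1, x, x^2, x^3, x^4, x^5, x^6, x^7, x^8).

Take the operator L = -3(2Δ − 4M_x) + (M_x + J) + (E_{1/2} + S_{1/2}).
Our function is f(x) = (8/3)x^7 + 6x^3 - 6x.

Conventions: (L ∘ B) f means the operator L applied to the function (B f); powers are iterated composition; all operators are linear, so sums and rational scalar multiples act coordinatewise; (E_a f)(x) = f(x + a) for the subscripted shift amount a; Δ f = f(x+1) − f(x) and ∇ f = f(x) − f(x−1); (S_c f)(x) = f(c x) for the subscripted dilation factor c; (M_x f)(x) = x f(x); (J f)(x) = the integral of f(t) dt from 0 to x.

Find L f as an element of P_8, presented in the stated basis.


g(x) = 35x^8 + (43/16)x^7 - (308/3)x^6 - 322x^5 - (2813/6)x^4 - (6569/12)x^3 - (2057/4)x^2 - (5381/24)x - 875/48

Δ f = (56/3)x^6 + 56x^5 + (280/3)x^4 + (280/3)x^3 + 74x^2 + (110/3)x + 8/3
(2Δ) f = (112/3)x^6 + 112x^5 + (560/3)x^4 + (560/3)x^3 + 148x^2 + (220/3)x + 16/3
M_x f = (8/3)x^8 + 6x^4 - 6x^2
(-4M_x) f = -(32/3)x^8 - 24x^4 + 24x^2
(2Δ − 4M_x) f = -(32/3)x^8 + (112/3)x^6 + 112x^5 + (488/3)x^4 + (560/3)x^3 + 172x^2 + (220/3)x + 16/3
(-3(2Δ − 4M_x)) f = 32x^8 - 112x^6 - 336x^5 - 488x^4 - 560x^3 - 516x^2 - 220x - 16
M_x f = (8/3)x^8 + 6x^4 - 6x^2
J f = (1/3)x^8 + (3/2)x^4 - 3x^2
(M_x + J) f = 3x^8 + (15/2)x^4 - 9x^2
E_{1/2} f = (8/3)x^7 + (28/3)x^6 + 14x^5 + (35/3)x^4 + (71/6)x^3 + (43/4)x^2 - (29/24)x - 107/48
S_{1/2} f = (1/48)x^7 + (3/4)x^3 - 3x
(E_{1/2} + S_{1/2}) f = (43/16)x^7 + (28/3)x^6 + 14x^5 + (35/3)x^4 + (151/12)x^3 + (43/4)x^2 - (101/24)x - 107/48
(-3(2Δ − 4M_x) + (M_x + J) + (E_{1/2} + S_{1/2})) f = 35x^8 + (43/16)x^7 - (308/3)x^6 - 322x^5 - (2813/6)x^4 - (6569/12)x^3 - (2057/4)x^2 - (5381/24)x - 875/48


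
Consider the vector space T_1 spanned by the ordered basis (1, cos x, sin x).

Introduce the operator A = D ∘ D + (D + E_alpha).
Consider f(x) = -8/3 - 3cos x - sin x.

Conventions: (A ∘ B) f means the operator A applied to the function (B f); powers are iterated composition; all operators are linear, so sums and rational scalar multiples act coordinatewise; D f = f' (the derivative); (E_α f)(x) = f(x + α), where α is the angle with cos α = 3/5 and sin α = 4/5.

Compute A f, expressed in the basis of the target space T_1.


g(x) = -8/3 - (3/5)cos x + (29/5)sin x

D f = -cos x + 3sin x
D D f = 3cos x + sin x
D f = -cos x + 3sin x
E_alpha f = -8/3 - (13/5)cos x + (9/5)sin x
(D + E_alpha) f = -8/3 - (18/5)cos x + (24/5)sin x
(D ∘ D + (D + E_alpha)) f = -8/3 - (3/5)cos x + (29/5)sin x


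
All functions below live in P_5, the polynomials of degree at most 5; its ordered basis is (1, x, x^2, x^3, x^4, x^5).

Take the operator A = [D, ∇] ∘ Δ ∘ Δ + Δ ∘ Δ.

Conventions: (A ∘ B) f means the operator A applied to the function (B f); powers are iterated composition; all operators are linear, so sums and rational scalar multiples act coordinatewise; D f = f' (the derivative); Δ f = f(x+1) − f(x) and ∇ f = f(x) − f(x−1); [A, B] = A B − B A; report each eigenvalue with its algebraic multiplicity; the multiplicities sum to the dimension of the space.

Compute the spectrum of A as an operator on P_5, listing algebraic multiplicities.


image of 1: 0
image of x: 0
image of x^2: 2
image of x^3: 6x + 6
image of x^4: 12x^2 + 24x + 14
image of x^5: 20x^3 + 60x^2 + 70x + 30
the matrix is upper triangular; its diagonal is (0, 0, 0, 0, 0, 0)
for a triangular matrix the eigenvalues are the diagonal entries, with algebraic multiplicity their repetition count

λ = 0 (multiplicity 6)


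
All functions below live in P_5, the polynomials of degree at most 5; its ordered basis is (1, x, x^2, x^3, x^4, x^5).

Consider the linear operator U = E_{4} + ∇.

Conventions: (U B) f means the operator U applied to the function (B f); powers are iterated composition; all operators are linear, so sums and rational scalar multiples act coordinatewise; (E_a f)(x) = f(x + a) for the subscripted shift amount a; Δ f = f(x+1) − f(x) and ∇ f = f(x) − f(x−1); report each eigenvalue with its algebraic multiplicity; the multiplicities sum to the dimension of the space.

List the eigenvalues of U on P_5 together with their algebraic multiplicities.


λ = 1 (multiplicity 6)

image of 1: 1
image of x: x + 5
image of x^2: x^2 + 10x + 15
image of x^3: x^3 + 15x^2 + 45x + 65
image of x^4: x^4 + 20x^3 + 90x^2 + 260x + 255
image of x^5: x^5 + 25x^4 + 150x^3 + 650x^2 + 1275x + 1025
the matrix is upper triangular; its diagonal is (1, 1, 1, 1, 1, 1)
for a triangular matrix the eigenvalues are the diagonal entries, with algebraic multiplicity their repetition count


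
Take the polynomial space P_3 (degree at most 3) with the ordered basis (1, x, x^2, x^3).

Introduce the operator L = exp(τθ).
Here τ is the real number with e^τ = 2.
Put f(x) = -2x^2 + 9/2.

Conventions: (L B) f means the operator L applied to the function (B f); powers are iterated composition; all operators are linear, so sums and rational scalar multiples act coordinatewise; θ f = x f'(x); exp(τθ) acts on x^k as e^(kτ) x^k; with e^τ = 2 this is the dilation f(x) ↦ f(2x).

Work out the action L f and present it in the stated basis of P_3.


exp(τθ) x^k = e^(kτ) x^k; with e^τ = 2 this sends x^k to 2^k x^k
x^2 ↦ 4 x^2
applying this coordinatewise to f: exp(τθ) f = -8x^2 + 9/2

the result is g(x) = -8x^2 + 9/2


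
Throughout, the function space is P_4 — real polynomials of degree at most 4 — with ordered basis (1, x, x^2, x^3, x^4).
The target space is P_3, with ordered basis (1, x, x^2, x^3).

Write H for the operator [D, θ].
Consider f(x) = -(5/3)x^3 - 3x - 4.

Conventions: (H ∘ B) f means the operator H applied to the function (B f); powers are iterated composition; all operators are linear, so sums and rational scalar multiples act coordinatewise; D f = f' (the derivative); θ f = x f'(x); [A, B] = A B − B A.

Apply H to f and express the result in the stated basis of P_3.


the result is g(x) = -5x^2 - 3

θ f = -5x^3 - 3x
D θ f = -15x^2 - 3
D f = -5x^2 - 3
θ D f = -10x^2
[D, θ] f = -5x^2 - 3


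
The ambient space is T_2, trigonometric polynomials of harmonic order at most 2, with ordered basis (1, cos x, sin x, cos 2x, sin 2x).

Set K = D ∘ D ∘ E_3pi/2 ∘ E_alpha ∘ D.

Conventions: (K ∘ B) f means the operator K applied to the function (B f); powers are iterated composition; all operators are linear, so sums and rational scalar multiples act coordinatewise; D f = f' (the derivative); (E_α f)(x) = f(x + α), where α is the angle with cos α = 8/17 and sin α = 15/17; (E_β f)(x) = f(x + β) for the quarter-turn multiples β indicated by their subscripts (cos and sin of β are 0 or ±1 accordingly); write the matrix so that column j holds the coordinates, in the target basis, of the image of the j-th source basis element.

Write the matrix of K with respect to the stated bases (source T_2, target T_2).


the matrix is [[0, 0, 0, 0, 0]; [0, -8/17, -15/17, 0, 0]; [0, 15/17, -8/17, 0, 0]; [0, 0, 0, -1920/289, -1288/289]; [0, 0, 0, 1288/289, -1920/289]] (rows listed top to bottom)

image of 1: 0
image of cos x: -(8/17)cos x + (15/17)sin x
image of sin x: -(15/17)cos x - (8/17)sin x
image of cos 2x: -(1920/289)cos 2x + (1288/289)sin 2x
image of sin 2x: -(1288/289)cos 2x - (1920/289)sin 2x
each image's coordinates form column j of the matrix


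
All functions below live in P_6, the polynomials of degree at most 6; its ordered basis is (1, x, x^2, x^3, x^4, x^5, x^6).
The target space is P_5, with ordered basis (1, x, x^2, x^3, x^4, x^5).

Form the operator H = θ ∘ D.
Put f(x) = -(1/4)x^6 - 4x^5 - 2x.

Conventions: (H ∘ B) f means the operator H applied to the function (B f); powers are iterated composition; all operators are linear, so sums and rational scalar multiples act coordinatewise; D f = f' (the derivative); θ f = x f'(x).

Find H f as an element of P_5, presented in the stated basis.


D f = -(3/2)x^5 - 20x^4 - 2
θ D f = -(15/2)x^5 - 80x^4

g(x) = -(15/2)x^5 - 80x^4


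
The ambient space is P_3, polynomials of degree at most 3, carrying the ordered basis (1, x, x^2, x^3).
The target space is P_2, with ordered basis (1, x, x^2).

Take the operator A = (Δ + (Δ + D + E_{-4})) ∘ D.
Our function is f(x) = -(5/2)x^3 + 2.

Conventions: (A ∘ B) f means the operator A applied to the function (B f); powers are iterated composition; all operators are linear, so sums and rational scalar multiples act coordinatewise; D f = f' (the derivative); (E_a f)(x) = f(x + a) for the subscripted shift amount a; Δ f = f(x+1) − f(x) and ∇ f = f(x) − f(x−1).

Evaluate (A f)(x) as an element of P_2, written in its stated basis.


D f = -(15/2)x^2
Δ D f = -15x - 15/2
Δ D f = -15x - 15/2
D D f = -15x
E_{-4} D f = -(15/2)x^2 + 60x - 120
(Δ + D + E_{-4}) D f = -(15/2)x^2 + 30x - 255/2
(Δ + (Δ + D + E_{-4})) D f = -(15/2)x^2 + 15x - 135

the image equals g(x) = -(15/2)x^2 + 15x - 135


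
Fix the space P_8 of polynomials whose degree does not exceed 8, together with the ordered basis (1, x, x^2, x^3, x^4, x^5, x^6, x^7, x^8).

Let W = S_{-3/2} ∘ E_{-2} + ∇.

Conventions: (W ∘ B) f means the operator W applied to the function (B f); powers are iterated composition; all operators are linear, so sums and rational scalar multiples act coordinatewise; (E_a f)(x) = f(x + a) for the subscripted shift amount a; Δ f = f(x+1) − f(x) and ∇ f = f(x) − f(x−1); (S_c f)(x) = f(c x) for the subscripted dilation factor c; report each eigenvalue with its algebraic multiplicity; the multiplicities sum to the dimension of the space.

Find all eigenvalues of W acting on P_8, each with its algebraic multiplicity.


image of 1: 1
image of x: -(3/2)x - 1
image of x^2: (9/4)x^2 + 8x + 3
image of x^3: -(27/8)x^3 - (21/2)x^2 - 21x - 7
image of x^4: (81/16)x^4 + 31x^3 + 48x^2 + 52x + 15
image of x^5: -(243/32)x^5 - (365/8)x^4 - 145x^3 - 170x^2 - 125x - 31
image of x^6: (729/64)x^6 + (777/8)x^5 + (1155/4)x^4 + 560x^3 + 525x^2 + 294x + 63
image of x^7: -(2187/128)x^7 - (4879/32)x^6 - (5271/8)x^5 - (2765/2)x^4 - 1925x^3 - 1491x^2 - 679x - 127
image of x^8: (6561/256)x^8 + (2251/8)x^7 + (4991/4)x^6 + 3458x^5 + 5600x^4 + 6104x^3 + 4004x^2 + 1544x + 255
the matrix is upper triangular; its diagonal is (1, -3/2, 9/4, -27/8, 81/16, -243/32, 729/64, -2187/128, 6561/256)
for a triangular matrix the eigenvalues are the diagonal entries, with algebraic multiplicity their repetition count

λ = -2187/128 (multiplicity 1), λ = -243/32 (multiplicity 1), λ = -27/8 (multiplicity 1), λ = -3/2 (multiplicity 1), λ = 1 (multiplicity 1), λ = 9/4 (multiplicity 1), λ = 81/16 (multiplicity 1), λ = 729/64 (multiplicity 1), λ = 6561/256 (multiplicity 1)


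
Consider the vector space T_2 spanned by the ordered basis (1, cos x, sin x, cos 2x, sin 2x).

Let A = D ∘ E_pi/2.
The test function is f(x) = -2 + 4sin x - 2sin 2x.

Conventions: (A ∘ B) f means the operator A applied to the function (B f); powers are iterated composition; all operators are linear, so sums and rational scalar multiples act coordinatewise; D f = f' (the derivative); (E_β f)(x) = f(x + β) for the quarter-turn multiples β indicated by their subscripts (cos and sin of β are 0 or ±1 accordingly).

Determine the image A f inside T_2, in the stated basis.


the image equals g(x) = -4sin x + 4cos 2x

E_pi/2 f = -2 + 4cos x + 2sin 2x
D E_pi/2 f = -4sin x + 4cos 2x


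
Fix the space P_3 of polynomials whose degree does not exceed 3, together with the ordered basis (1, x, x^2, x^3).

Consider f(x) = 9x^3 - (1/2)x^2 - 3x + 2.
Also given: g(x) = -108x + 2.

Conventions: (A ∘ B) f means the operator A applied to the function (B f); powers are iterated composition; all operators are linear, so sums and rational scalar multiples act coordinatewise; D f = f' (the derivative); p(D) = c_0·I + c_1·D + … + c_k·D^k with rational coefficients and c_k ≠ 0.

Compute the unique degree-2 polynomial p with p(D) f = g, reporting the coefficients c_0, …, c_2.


p(D) = -2·D^2, i.e. c_0 = 0, c_1 = 0, c_2 = -2

D^0 f = 9x^3 - (1/2)x^2 - 3x + 2
D^1 f = 27x^2 - x - 3
D^2 f = 54x - 1
matching coefficients of g against c_0 f + c_1 Df + … from the top degree down determines the c_i
solution: c_0 = 0, c_1 = 0, c_2 = -2


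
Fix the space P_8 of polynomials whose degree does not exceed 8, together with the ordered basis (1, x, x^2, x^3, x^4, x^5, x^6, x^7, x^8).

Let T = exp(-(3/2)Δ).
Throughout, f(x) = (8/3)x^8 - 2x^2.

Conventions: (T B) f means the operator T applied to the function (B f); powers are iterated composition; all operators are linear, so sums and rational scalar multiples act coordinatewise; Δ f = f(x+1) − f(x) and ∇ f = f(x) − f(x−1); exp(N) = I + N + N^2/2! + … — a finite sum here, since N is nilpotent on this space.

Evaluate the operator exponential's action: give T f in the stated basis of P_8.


the image equals g(x) = (8/3)x^8 - 32x^7 + 56x^6 + 280x^5 - 175x^4 - 1358x^3 - (1341/2)x^2 + (2369/2)x + 20347/32

order-1 term: -32x^7 - 112x^6 - 224x^5 - 280x^4 - 224x^3 - 112x^2 - 26x - 1
order-2 term: 168x^6 + 1008x^5 + 2940x^4 + 5040x^3 + 5208x^2 + 3024x + 1515/2
order-3 term: -504x^5 - 3780x^4 - 12600x^3 - 22680x^2 - 21672x - 8694
order-4 term: 945x^4 + 7560x^3 + 24570x^2 + 37800x + 45927/2
order-5 term: -1134x^3 - 8505x^2 - 22680x - 42525/2
order-6 term: (1701/2)x^2 + 5103x + 32319/4
order-7 term: -(729/2)x - 5103/4
order-8 term: 2187/32
the series for exp(-(3/2)Δ) f terminates at order 8
exp(-(3/2)Δ) f = (8/3)x^8 - 32x^7 + 56x^6 + 280x^5 - 175x^4 - 1358x^3 - (1341/2)x^2 + (2369/2)x + 20347/32


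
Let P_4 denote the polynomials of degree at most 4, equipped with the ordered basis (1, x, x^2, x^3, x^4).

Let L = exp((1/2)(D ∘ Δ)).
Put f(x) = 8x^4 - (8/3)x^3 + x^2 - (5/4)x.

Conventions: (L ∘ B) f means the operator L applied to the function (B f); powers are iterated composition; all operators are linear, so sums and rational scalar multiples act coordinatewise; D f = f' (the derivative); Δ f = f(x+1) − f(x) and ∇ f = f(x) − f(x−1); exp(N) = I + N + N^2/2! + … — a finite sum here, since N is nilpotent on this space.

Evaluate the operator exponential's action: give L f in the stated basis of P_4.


order-1 term: 48x^2 + 40x + 13
order-2 term: 24
the series for exp((1/2)(D ∘ Δ)) f terminates at order 2
exp((1/2)(D ∘ Δ)) f = 8x^4 - (8/3)x^3 + 49x^2 + (155/4)x + 37

the result is g(x) = 8x^4 - (8/3)x^3 + 49x^2 + (155/4)x + 37


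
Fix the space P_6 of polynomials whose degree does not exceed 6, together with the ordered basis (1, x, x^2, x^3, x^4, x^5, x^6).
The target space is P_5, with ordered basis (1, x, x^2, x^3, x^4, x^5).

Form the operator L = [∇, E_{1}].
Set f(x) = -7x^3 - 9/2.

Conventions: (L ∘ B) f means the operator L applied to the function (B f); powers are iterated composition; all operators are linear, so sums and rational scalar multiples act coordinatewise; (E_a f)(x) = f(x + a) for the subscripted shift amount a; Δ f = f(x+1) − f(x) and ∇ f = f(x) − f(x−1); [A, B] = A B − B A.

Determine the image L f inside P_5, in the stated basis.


E_{1} f = -7x^3 - 21x^2 - 21x - 23/2
∇ E_{1} f = -21x^2 - 21x - 7
∇ f = -21x^2 + 21x - 7
E_{1} ∇ f = -21x^2 - 21x - 7
[∇, E_{1}] f = 0

g(x) = 0


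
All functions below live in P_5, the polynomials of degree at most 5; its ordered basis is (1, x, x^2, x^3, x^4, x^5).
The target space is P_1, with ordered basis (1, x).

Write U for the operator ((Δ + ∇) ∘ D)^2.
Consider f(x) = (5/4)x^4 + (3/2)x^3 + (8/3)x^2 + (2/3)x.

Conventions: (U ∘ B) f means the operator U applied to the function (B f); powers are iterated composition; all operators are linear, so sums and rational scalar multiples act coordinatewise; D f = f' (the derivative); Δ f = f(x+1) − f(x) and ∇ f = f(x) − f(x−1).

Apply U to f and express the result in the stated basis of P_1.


D f = 5x^3 + (9/2)x^2 + (16/3)x + 2/3
Δ D f = 15x^2 + 24x + 89/6
∇ D f = 15x^2 - 6x + 35/6
(Δ + ∇) D f = 30x^2 + 18x + 62/3
D ((Δ + ∇) ∘ D) f = 60x + 18
Δ D ((Δ + ∇) ∘ D) f = 60
∇ D ((Δ + ∇) ∘ D) f = 60
(Δ + ∇) D ((Δ + ∇) ∘ D) f = 120

the result is g(x) = 120
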